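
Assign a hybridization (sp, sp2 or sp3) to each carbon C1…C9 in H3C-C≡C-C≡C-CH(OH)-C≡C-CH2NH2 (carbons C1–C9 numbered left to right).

C1 sp3, C2 sp, C3 sp, C4 sp, C5 sp, C6 sp3, C7 sp, C8 sp, C9 sp3

C1 (4 σ bonds) has steric number 4: sp3.
C2 (2 σ bonds, plus two π bonds) has steric number 2: sp.
C3 (2 σ bonds, plus two π bonds) has steric number 2: sp.
C4: 2 σ bonds, plus two π bonds; 2 regions of electron density → sp.
C5 (2 σ bonds, plus two π bonds) has steric number 2: sp.
C6 is sp3: 4 σ bonds, 4 electron-density regions.
C7 carries 2 σ bonds, plus two π bonds, giving a steric number of 2, so it is sp.
C8: 2 σ bonds, plus two π bonds; 2 regions of electron density → sp.
C9: 4 σ bonds; 4 regions of electron density → sp3.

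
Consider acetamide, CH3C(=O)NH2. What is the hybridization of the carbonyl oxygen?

sp2

The carbonyl oxygen — 1 σ bond and 2 lone pairs, plus one π bond. Steric number 3, so sp2.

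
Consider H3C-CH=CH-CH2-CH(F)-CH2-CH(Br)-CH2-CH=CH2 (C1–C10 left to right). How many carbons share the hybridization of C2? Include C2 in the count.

C2 is sp2 (one π bond).
C1: sp3
C2: sp2 ✓
C3: sp2 ✓
C4: sp3
C5: sp3
C6: sp3
C7: sp3
C8: sp3
C9: sp2 ✓
C10: sp2 ✓
4 carbons are sp2.

4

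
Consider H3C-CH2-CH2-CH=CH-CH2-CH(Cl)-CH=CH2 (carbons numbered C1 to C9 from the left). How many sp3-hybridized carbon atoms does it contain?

5

C1: sp3 ✓
C2: sp3 ✓
C3: sp3 ✓
C4: sp2
C5: sp2
C6: sp3 ✓
C7: sp3 ✓
C8: sp2
C9: sp2
C1, C2, C3, C6, C7 → 5 sp3 carbons.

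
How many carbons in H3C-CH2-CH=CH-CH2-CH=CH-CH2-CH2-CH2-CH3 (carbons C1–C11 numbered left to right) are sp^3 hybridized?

C1: sp3 ✓
C2: sp3 ✓
C3: sp2
C4: sp2
C5: sp3 ✓
C6: sp2
C7: sp2
C8: sp3 ✓
C9: sp3 ✓
C10: sp3 ✓
C11: sp3 ✓
C1, C2, C5, C8, C9, C10, C11 → 7 sp3 carbons.

7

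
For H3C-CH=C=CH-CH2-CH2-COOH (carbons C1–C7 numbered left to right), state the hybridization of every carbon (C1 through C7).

C1 sp3, C2 sp2, C3 sp, C4 sp2, C5 sp3, C6 sp3, C7 sp2

C1 — 4 σ bonds. Steric number 4, so sp3.
C2 has 3 σ bonds, plus one π bond: steric number 3 → sp2.
C3: 2 σ bonds, plus two π bonds — 2 electron domains, sp.
C4: 3 σ bonds, plus one π bond; 3 regions of electron density → sp2.
C5 (4 σ bonds) has steric number 4: sp3.
C6 carries 4 σ bonds, giving a steric number of 4, so it is sp3.
C7: 3 σ bonds, plus one π bond; 3 regions of electron density → sp2.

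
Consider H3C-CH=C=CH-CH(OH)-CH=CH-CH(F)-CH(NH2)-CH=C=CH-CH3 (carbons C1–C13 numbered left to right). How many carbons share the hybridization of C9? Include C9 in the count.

5

C9 is sp3 (only σ bonds).
C1: sp3 ✓
C2: sp2
C3: sp
C4: sp2
C5: sp3 ✓
C6: sp2
C7: sp2
C8: sp3 ✓
C9: sp3 ✓
C10: sp2
C11: sp
C12: sp2
C13: sp3 ✓
5 carbons are sp3.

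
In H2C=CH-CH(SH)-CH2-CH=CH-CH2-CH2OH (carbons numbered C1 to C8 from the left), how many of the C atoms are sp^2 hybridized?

4

C1: sp2 ✓
C2: sp2 ✓
C3: sp3
C4: sp3
C5: sp2 ✓
C6: sp2 ✓
C7: sp3
C8: sp3
C1, C2, C5, C6 → 4 sp2 carbons.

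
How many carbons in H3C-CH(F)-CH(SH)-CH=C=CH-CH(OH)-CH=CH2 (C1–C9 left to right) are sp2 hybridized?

4

C1: sp3
C2: sp3
C3: sp3
C4: sp2 ✓
C5: sp
C6: sp2 ✓
C7: sp3
C8: sp2 ✓
C9: sp2 ✓
C4, C6, C8, C9 → 4 sp2 carbons.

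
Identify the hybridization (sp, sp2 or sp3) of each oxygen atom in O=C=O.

sp^2

One σ bond + two lone pairs = steric number 3 → sp2.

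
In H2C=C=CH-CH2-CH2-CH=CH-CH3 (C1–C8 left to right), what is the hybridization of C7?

C7: 3 σ bonds, plus one π bond — 3 electron domains, sp2.

sp²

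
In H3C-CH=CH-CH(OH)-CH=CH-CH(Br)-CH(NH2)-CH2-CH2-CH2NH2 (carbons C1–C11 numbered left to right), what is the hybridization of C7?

C7 carries 4 σ bonds, giving a steric number of 4, so it is sp3.

sp^3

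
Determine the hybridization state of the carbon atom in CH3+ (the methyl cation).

sp²

Three σ bonds to H, empty p orbital → sp2, trigonal planar.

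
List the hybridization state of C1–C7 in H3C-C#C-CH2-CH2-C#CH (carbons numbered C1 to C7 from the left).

C1: 4 σ bonds; 4 regions of electron density → sp3.
C2: 2 σ bonds, plus two π bonds — 2 electron domains, sp.
C3 is sp: 2 σ bonds, plus two π bonds, 2 electron-density regions.
C4 (4 σ bonds) has steric number 4: sp3.
C5 (4 σ bonds) has steric number 4: sp3.
C6 (2 σ bonds, plus two π bonds) has steric number 2: sp.
C7: 2 σ bonds, plus two π bonds — 2 electron domains, sp.

C1 sp3, C2 sp, C3 sp, C4 sp3, C5 sp3, C6 sp, C7 sp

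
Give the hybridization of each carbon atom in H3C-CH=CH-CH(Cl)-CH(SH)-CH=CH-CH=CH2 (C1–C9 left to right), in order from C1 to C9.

C1 sp3, C2 sp2, C3 sp2, C4 sp3, C5 sp3, C6 sp2, C7 sp2, C8 sp2, C9 sp2

C1 has 4 σ bonds: steric number 4 → sp3.
C2: 3 σ bonds, plus one π bond — 3 electron domains, sp2.
C3 carries 3 σ bonds, plus one π bond, giving a steric number of 3, so it is sp2.
C4 — 4 σ bonds. Steric number 4, so sp3.
C5 is sp3: 4 σ bonds, 4 electron-density regions.
C6 (3 σ bonds, plus one π bond) has steric number 3: sp2.
C7: 3 σ bonds, plus one π bond; 3 regions of electron density → sp2.
C8 has 3 σ bonds, plus one π bond: steric number 3 → sp2.
C9 has 3 σ bonds, plus one π bond: steric number 3 → sp2.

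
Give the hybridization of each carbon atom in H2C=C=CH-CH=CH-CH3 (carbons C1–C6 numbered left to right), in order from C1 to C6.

C1 has 3 σ bonds, plus one π bond: steric number 3 → sp2.
C2 (2 σ bonds, plus two π bonds) has steric number 2: sp.
C3: 3 σ bonds, plus one π bond — 3 electron domains, sp2.
C4 carries 3 σ bonds, plus one π bond, giving a steric number of 3, so it is sp2.
C5: 3 σ bonds, plus one π bond — 3 electron domains, sp2.
C6: 4 σ bonds; 4 regions of electron density → sp3.

C1 sp2, C2 sp, C3 sp2, C4 sp2, C5 sp2, C6 sp3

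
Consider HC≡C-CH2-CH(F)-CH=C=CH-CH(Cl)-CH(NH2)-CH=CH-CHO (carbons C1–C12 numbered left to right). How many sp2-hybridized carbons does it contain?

C1: sp
C2: sp
C3: sp3
C4: sp3
C5: sp2 ✓
C6: sp
C7: sp2 ✓
C8: sp3
C9: sp3
C10: sp2 ✓
C11: sp2 ✓
C12: sp2 ✓
C5, C7, C10, C11, C12 → 5 sp2 carbons.

5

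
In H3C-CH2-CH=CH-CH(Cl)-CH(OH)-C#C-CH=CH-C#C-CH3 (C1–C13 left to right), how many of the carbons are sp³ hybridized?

5

C1: sp3 ✓
C2: sp3 ✓
C3: sp2
C4: sp2
C5: sp3 ✓
C6: sp3 ✓
C7: sp
C8: sp
C9: sp2
C10: sp2
C11: sp
C12: sp
C13: sp3 ✓
C1, C2, C5, C6, C13 → 5 sp3 carbons.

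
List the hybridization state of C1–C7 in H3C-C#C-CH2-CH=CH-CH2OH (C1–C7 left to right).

C1 sp3, C2 sp, C3 sp, C4 sp3, C5 sp2, C6 sp2, C7 sp3

C1: 4 σ bonds; 4 regions of electron density → sp3.
C2: 2 σ bonds, plus two π bonds; 2 regions of electron density → sp.
C3 — 2 σ bonds, plus two π bonds. Steric number 2, so sp.
C4 is sp3: 4 σ bonds, 4 electron-density regions.
C5: 3 σ bonds, plus one π bond — 3 electron domains, sp2.
C6 (3 σ bonds, plus one π bond) has steric number 3: sp2.
C7 (4 σ bonds) has steric number 4: sp3.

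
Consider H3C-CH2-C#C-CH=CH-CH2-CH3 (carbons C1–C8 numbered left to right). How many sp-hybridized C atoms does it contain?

C1: sp3
C2: sp3
C3: sp ✓
C4: sp ✓
C5: sp2
C6: sp2
C7: sp3
C8: sp3
C3, C4 → 2 sp carbons.

2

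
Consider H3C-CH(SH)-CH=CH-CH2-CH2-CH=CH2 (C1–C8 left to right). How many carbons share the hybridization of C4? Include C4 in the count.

C4 is sp2 (one π bond).
C1: sp3
C2: sp3
C3: sp2 ✓
C4: sp2 ✓
C5: sp3
C6: sp3
C7: sp2 ✓
C8: sp2 ✓
4 carbons are sp2.

4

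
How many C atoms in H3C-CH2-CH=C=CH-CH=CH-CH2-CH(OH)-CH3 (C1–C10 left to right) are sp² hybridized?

C1: sp3
C2: sp3
C3: sp2 ✓
C4: sp
C5: sp2 ✓
C6: sp2 ✓
C7: sp2 ✓
C8: sp3
C9: sp3
C10: sp3
C3, C5, C6, C7 → 4 sp2 carbons.

4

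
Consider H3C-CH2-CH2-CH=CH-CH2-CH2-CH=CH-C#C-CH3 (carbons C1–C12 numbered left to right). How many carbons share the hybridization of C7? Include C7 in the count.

6

C7 is sp3 (only σ bonds).
C1: sp3 ✓
C2: sp3 ✓
C3: sp3 ✓
C4: sp2
C5: sp2
C6: sp3 ✓
C7: sp3 ✓
C8: sp2
C9: sp2
C10: sp
C11: sp
C12: sp3 ✓
6 carbons are sp3.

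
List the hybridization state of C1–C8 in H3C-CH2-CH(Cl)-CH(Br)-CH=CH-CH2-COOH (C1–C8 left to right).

C1: 4 σ bonds — 4 electron domains, sp3.
C2 — 4 σ bonds. Steric number 4, so sp3.
C3 (4 σ bonds) has steric number 4: sp3.
C4 — 4 σ bonds. Steric number 4, so sp3.
C5 carries 3 σ bonds, plus one π bond, giving a steric number of 3, so it is sp2.
C6 has 3 σ bonds, plus one π bond: steric number 3 → sp2.
C7 is sp3: 4 σ bonds, 4 electron-density regions.
C8 has 3 σ bonds, plus one π bond: steric number 3 → sp2.

C1 sp3, C2 sp3, C3 sp3, C4 sp3, C5 sp2, C6 sp2, C7 sp3, C8 sp2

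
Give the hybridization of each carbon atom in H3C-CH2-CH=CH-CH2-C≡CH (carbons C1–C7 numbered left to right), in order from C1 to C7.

C1 sp3, C2 sp3, C3 sp2, C4 sp2, C5 sp3, C6 sp, C7 sp

C1 is sp3: 4 σ bonds, 4 electron-density regions.
C2 — 4 σ bonds. Steric number 4, so sp3.
C3 has 3 σ bonds, plus one π bond: steric number 3 → sp2.
C4: 3 σ bonds, plus one π bond — 3 electron domains, sp2.
C5: 4 σ bonds; 4 regions of electron density → sp3.
C6 carries 2 σ bonds, plus two π bonds, giving a steric number of 2, so it is sp.
C7 has 2 σ bonds, plus two π bonds: steric number 2 → sp.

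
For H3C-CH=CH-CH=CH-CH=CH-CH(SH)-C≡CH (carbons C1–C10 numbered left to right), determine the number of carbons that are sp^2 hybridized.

C1: sp3
C2: sp2 ✓
C3: sp2 ✓
C4: sp2 ✓
C5: sp2 ✓
C6: sp2 ✓
C7: sp2 ✓
C8: sp3
C9: sp
C10: sp
C2, C3, C4, C5, C6, C7 → 6 sp2 carbons.

6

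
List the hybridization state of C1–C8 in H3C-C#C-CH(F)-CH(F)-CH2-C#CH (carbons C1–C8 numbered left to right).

C1 carries 4 σ bonds, giving a steric number of 4, so it is sp3.
C2: 2 σ bonds, plus two π bonds; 2 regions of electron density → sp.
C3 is sp: 2 σ bonds, plus two π bonds, 2 electron-density regions.
C4 — 4 σ bonds. Steric number 4, so sp3.
C5 carries 4 σ bonds, giving a steric number of 4, so it is sp3.
C6 (4 σ bonds) has steric number 4: sp3.
C7 carries 2 σ bonds, plus two π bonds, giving a steric number of 2, so it is sp.
C8 (2 σ bonds, plus two π bonds) has steric number 2: sp.

C1 sp3, C2 sp, C3 sp, C4 sp3, C5 sp3, C6 sp3, C7 sp, C8 sp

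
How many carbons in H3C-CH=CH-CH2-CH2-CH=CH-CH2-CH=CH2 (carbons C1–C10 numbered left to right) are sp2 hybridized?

6

C1: sp3
C2: sp2 ✓
C3: sp2 ✓
C4: sp3
C5: sp3
C6: sp2 ✓
C7: sp2 ✓
C8: sp3
C9: sp2 ✓
C10: sp2 ✓
C2, C3, C6, C7, C9, C10 → 6 sp2 carbons.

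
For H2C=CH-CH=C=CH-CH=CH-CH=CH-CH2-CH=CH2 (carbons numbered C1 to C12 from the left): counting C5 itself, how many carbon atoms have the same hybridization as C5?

C5 is sp2 (one π bond).
C1: sp2 ✓
C2: sp2 ✓
C3: sp2 ✓
C4: sp
C5: sp2 ✓
C6: sp2 ✓
C7: sp2 ✓
C8: sp2 ✓
C9: sp2 ✓
C10: sp3
C11: sp2 ✓
C12: sp2 ✓
10 carbons are sp2.

10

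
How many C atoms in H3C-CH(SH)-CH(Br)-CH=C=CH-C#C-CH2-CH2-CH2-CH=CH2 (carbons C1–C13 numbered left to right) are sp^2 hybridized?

4

C1: sp3
C2: sp3
C3: sp3
C4: sp2 ✓
C5: sp
C6: sp2 ✓
C7: sp
C8: sp
C9: sp3
C10: sp3
C11: sp3
C12: sp2 ✓
C13: sp2 ✓
C4, C6, C12, C13 → 4 sp2 carbons.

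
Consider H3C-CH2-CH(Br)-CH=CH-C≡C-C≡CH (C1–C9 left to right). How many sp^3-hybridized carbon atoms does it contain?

3

C1: sp3 ✓
C2: sp3 ✓
C3: sp3 ✓
C4: sp2
C5: sp2
C6: sp
C7: sp
C8: sp
C9: sp
C1, C2, C3 → 3 sp3 carbons.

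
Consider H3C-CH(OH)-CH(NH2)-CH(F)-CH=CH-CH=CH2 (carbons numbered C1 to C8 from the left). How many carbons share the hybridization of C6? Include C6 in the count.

4

C6 is sp2 (one π bond).
C1: sp3
C2: sp3
C3: sp3
C4: sp3
C5: sp2 ✓
C6: sp2 ✓
C7: sp2 ✓
C8: sp2 ✓
4 carbons are sp2.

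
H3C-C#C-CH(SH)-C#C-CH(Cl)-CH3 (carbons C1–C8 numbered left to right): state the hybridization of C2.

sp

C2 has 2 σ bonds, plus two π bonds: steric number 2 → sp.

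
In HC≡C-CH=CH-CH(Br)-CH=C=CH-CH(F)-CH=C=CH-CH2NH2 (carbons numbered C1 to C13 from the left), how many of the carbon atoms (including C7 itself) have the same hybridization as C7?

C7 is sp (two π bonds).
C1: sp ✓
C2: sp ✓
C3: sp2
C4: sp2
C5: sp3
C6: sp2
C7: sp ✓
C8: sp2
C9: sp3
C10: sp2
C11: sp ✓
C12: sp2
C13: sp3
4 carbons are sp.

4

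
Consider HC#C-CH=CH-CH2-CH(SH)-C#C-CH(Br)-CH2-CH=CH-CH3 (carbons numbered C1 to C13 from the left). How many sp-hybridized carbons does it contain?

C1: sp ✓
C2: sp ✓
C3: sp2
C4: sp2
C5: sp3
C6: sp3
C7: sp ✓
C8: sp ✓
C9: sp3
C10: sp3
C11: sp2
C12: sp2
C13: sp3
C1, C2, C7, C8 → 4 sp carbons.

4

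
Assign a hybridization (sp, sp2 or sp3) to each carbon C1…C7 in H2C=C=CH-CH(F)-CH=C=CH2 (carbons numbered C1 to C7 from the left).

C1 carries 3 σ bonds, plus one π bond, giving a steric number of 3, so it is sp2.
C2 carries 2 σ bonds, plus two π bonds, giving a steric number of 2, so it is sp.
C3 (3 σ bonds, plus one π bond) has steric number 3: sp2.
C4: 4 σ bonds — 4 electron domains, sp3.
C5 has 3 σ bonds, plus one π bond: steric number 3 → sp2.
C6 (2 σ bonds, plus two π bonds) has steric number 2: sp.
C7 carries 3 σ bonds, plus one π bond, giving a steric number of 3, so it is sp2.

C1 sp2, C2 sp, C3 sp2, C4 sp3, C5 sp2, C6 sp, C7 sp2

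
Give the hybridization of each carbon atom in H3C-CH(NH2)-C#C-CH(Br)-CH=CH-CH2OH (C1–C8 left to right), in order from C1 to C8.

C1: 4 σ bonds — 4 electron domains, sp3.
C2 (4 σ bonds) has steric number 4: sp3.
C3 — 2 σ bonds, plus two π bonds. Steric number 2, so sp.
C4 is sp: 2 σ bonds, plus two π bonds, 2 electron-density regions.
C5 has 4 σ bonds: steric number 4 → sp3.
C6 has 3 σ bonds, plus one π bond: steric number 3 → sp2.
C7: 3 σ bonds, plus one π bond — 3 electron domains, sp2.
C8 carries 4 σ bonds, giving a steric number of 4, so it is sp3.

C1 sp3, C2 sp3, C3 sp, C4 sp, C5 sp3, C6 sp2, C7 sp2, C8 sp3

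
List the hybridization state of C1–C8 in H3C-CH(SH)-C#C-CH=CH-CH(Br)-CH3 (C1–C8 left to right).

C1 sp3, C2 sp3, C3 sp, C4 sp, C5 sp2, C6 sp2, C7 sp3, C8 sp3

C1 has 4 σ bonds: steric number 4 → sp3.
C2 — 4 σ bonds. Steric number 4, so sp3.
C3 is sp: 2 σ bonds, plus two π bonds, 2 electron-density regions.
C4: 2 σ bonds, plus two π bonds — 2 electron domains, sp.
C5 has 3 σ bonds, plus one π bond: steric number 3 → sp2.
C6 (3 σ bonds, plus one π bond) has steric number 3: sp2.
C7 (4 σ bonds) has steric number 4: sp3.
C8 carries 4 σ bonds, giving a steric number of 4, so it is sp3.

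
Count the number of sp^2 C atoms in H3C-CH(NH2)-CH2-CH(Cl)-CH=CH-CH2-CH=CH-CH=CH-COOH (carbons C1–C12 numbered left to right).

C1: sp3
C2: sp3
C3: sp3
C4: sp3
C5: sp2 ✓
C6: sp2 ✓
C7: sp3
C8: sp2 ✓
C9: sp2 ✓
C10: sp2 ✓
C11: sp2 ✓
C12: sp2 ✓
C5, C6, C8, C9, C10, C11, C12 → 7 sp2 carbons.

7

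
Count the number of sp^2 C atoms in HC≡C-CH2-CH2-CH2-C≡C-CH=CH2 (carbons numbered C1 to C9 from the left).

C1: sp
C2: sp
C3: sp3
C4: sp3
C5: sp3
C6: sp
C7: sp
C8: sp2 ✓
C9: sp2 ✓
C8, C9 → 2 sp2 carbons.

2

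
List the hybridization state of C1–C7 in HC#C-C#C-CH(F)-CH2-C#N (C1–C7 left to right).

C1 (2 σ bonds, plus two π bonds) has steric number 2: sp.
C2: 2 σ bonds, plus two π bonds — 2 electron domains, sp.
C3 has 2 σ bonds, plus two π bonds: steric number 2 → sp.
C4: 2 σ bonds, plus two π bonds — 2 electron domains, sp.
C5: 4 σ bonds; 4 regions of electron density → sp3.
C6: 4 σ bonds — 4 electron domains, sp3.
C7 is sp: 2 σ bonds, plus two π bonds, 2 electron-density regions.

C1 sp, C2 sp, C3 sp, C4 sp, C5 sp3, C6 sp3, C7 sp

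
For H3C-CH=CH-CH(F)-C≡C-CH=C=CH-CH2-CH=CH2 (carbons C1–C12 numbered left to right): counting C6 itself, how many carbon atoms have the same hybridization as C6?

3

C6 is sp (two π bonds).
C1: sp3
C2: sp2
C3: sp2
C4: sp3
C5: sp ✓
C6: sp ✓
C7: sp2
C8: sp ✓
C9: sp2
C10: sp3
C11: sp2
C12: sp2
3 carbons are sp.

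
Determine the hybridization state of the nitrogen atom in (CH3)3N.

sp^3

The nitrogen atom — 3 σ bonds and 1 lone pair. Steric number 4, so sp3.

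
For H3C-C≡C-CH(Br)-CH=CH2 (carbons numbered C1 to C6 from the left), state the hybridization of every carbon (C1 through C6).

C1 is sp3: 4 σ bonds, 4 electron-density regions.
C2 has 2 σ bonds, plus two π bonds: steric number 2 → sp.
C3 — 2 σ bonds, plus two π bonds. Steric number 2, so sp.
C4 (4 σ bonds) has steric number 4: sp3.
C5 (3 σ bonds, plus one π bond) has steric number 3: sp2.
C6: 3 σ bonds, plus one π bond; 3 regions of electron density → sp2.

C1 sp3, C2 sp, C3 sp, C4 sp3, C5 sp2, C6 sp2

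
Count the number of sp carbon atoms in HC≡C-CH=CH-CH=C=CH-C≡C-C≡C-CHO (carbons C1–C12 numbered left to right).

7

C1: sp ✓
C2: sp ✓
C3: sp2
C4: sp2
C5: sp2
C6: sp ✓
C7: sp2
C8: sp ✓
C9: sp ✓
C10: sp ✓
C11: sp ✓
C12: sp2
C1, C2, C6, C8, C9, C10, C11 → 7 sp carbons.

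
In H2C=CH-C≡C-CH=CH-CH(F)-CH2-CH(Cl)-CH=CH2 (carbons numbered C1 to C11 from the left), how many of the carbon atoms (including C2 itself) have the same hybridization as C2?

C2 is sp2 (one π bond).
C1: sp2 ✓
C2: sp2 ✓
C3: sp
C4: sp
C5: sp2 ✓
C6: sp2 ✓
C7: sp3
C8: sp3
C9: sp3
C10: sp2 ✓
C11: sp2 ✓
6 carbons are sp2.

6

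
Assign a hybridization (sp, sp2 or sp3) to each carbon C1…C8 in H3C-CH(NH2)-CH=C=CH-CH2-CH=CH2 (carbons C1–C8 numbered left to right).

C1: 4 σ bonds; 4 regions of electron density → sp3.
C2: 4 σ bonds — 4 electron domains, sp3.
C3 carries 3 σ bonds, plus one π bond, giving a steric number of 3, so it is sp2.
C4 has 2 σ bonds, plus two π bonds: steric number 2 → sp.
C5 — 3 σ bonds, plus one π bond. Steric number 3, so sp2.
C6: 4 σ bonds — 4 electron domains, sp3.
C7 (3 σ bonds, plus one π bond) has steric number 3: sp2.
C8 (3 σ bonds, plus one π bond) has steric number 3: sp2.

C1 sp3, C2 sp3, C3 sp2, C4 sp, C5 sp2, C6 sp3, C7 sp2, C8 sp2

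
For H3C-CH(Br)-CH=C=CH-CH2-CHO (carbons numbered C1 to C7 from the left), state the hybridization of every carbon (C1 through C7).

C1 sp3, C2 sp3, C3 sp2, C4 sp, C5 sp2, C6 sp3, C7 sp2

C1: 4 σ bonds — 4 electron domains, sp3.
C2 has 4 σ bonds: steric number 4 → sp3.
C3: 3 σ bonds, plus one π bond; 3 regions of electron density → sp2.
C4 — 2 σ bonds, plus two π bonds. Steric number 2, so sp.
C5 has 3 σ bonds, plus one π bond: steric number 3 → sp2.
C6 (4 σ bonds) has steric number 4: sp3.
C7 — 3 σ bonds, plus one π bond. Steric number 3, so sp2.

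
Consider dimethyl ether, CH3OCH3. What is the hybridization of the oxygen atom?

Two σ bonds + two lone pairs = steric number 4 → sp3.

sp3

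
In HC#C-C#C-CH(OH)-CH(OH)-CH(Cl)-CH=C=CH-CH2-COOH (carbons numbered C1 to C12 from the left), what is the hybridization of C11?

C11 has 4 σ bonds: steric number 4 → sp3.

sp3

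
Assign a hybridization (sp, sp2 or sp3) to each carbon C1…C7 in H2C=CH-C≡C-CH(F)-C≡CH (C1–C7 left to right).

C1 sp2, C2 sp2, C3 sp, C4 sp, C5 sp3, C6 sp, C7 sp

C1 carries 3 σ bonds, plus one π bond, giving a steric number of 3, so it is sp2.
C2: 3 σ bonds, plus one π bond — 3 electron domains, sp2.
C3 is sp: 2 σ bonds, plus two π bonds, 2 electron-density regions.
C4 has 2 σ bonds, plus two π bonds: steric number 2 → sp.
C5: 4 σ bonds — 4 electron domains, sp3.
C6 carries 2 σ bonds, plus two π bonds, giving a steric number of 2, so it is sp.
C7 carries 2 σ bonds, plus two π bonds, giving a steric number of 2, so it is sp.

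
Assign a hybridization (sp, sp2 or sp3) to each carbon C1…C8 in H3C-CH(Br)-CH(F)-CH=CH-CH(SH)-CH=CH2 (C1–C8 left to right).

C1 (4 σ bonds) has steric number 4: sp3.
C2 has 4 σ bonds: steric number 4 → sp3.
C3: 4 σ bonds — 4 electron domains, sp3.
C4 (3 σ bonds, plus one π bond) has steric number 3: sp2.
C5 is sp2: 3 σ bonds, plus one π bond, 3 electron-density regions.
C6 — 4 σ bonds. Steric number 4, so sp3.
C7 has 3 σ bonds, plus one π bond: steric number 3 → sp2.
C8 (3 σ bonds, plus one π bond) has steric number 3: sp2.

C1 sp3, C2 sp3, C3 sp3, C4 sp2, C5 sp2, C6 sp3, C7 sp2, C8 sp2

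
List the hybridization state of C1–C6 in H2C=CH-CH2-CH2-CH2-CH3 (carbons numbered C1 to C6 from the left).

C1: 3 σ bonds, plus one π bond; 3 regions of electron density → sp2.
C2 — 3 σ bonds, plus one π bond. Steric number 3, so sp2.
C3: 4 σ bonds; 4 regions of electron density → sp3.
C4 — 4 σ bonds. Steric number 4, so sp3.
C5: 4 σ bonds — 4 electron domains, sp3.
C6: 4 σ bonds — 4 electron domains, sp3.

C1 sp2, C2 sp2, C3 sp3, C4 sp3, C5 sp3, C6 sp3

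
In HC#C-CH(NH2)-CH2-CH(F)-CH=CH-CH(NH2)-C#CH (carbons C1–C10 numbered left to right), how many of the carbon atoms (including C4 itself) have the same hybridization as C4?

C4 is sp3 (only σ bonds).
C1: sp
C2: sp
C3: sp3 ✓
C4: sp3 ✓
C5: sp3 ✓
C6: sp2
C7: sp2
C8: sp3 ✓
C9: sp
C10: sp
4 carbons are sp3.

4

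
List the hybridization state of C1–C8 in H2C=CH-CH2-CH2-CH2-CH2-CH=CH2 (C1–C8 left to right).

C1 sp2, C2 sp2, C3 sp3, C4 sp3, C5 sp3, C6 sp3, C7 sp2, C8 sp2

C1: 3 σ bonds, plus one π bond — 3 electron domains, sp2.
C2 (3 σ bonds, plus one π bond) has steric number 3: sp2.
C3 has 4 σ bonds: steric number 4 → sp3.
C4: 4 σ bonds; 4 regions of electron density → sp3.
C5 has 4 σ bonds: steric number 4 → sp3.
C6 (4 σ bonds) has steric number 4: sp3.
C7: 3 σ bonds, plus one π bond; 3 regions of electron density → sp2.
C8: 3 σ bonds, plus one π bond — 3 electron domains, sp2.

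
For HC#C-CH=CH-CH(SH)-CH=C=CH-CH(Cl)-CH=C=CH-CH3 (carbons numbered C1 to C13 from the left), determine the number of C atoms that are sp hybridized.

C1: sp ✓
C2: sp ✓
C3: sp2
C4: sp2
C5: sp3
C6: sp2
C7: sp ✓
C8: sp2
C9: sp3
C10: sp2
C11: sp ✓
C12: sp2
C13: sp3
C1, C2, C7, C11 → 4 sp carbons.

4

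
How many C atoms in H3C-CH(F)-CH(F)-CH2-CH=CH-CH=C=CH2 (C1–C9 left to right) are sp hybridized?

C1: sp3
C2: sp3
C3: sp3
C4: sp3
C5: sp2
C6: sp2
C7: sp2
C8: sp ✓
C9: sp2
C8 → 1 sp carbon.

1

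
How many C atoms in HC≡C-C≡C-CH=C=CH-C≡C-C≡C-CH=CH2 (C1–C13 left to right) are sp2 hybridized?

C1: sp
C2: sp
C3: sp
C4: sp
C5: sp2 ✓
C6: sp
C7: sp2 ✓
C8: sp
C9: sp
C10: sp
C11: sp
C12: sp2 ✓
C13: sp2 ✓
C5, C7, C12, C13 → 4 sp2 carbons.

4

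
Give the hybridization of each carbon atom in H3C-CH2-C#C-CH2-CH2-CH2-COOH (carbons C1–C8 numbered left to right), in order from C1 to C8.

C1 sp3, C2 sp3, C3 sp, C4 sp, C5 sp3, C6 sp3, C7 sp3, C8 sp2

C1 carries 4 σ bonds, giving a steric number of 4, so it is sp3.
C2: 4 σ bonds; 4 regions of electron density → sp3.
C3: 2 σ bonds, plus two π bonds — 2 electron domains, sp.
C4 — 2 σ bonds, plus two π bonds. Steric number 2, so sp.
C5: 4 σ bonds; 4 regions of electron density → sp3.
C6 carries 4 σ bonds, giving a steric number of 4, so it is sp3.
C7: 4 σ bonds — 4 electron domains, sp3.
C8 — 3 σ bonds, plus one π bond. Steric number 3, so sp2.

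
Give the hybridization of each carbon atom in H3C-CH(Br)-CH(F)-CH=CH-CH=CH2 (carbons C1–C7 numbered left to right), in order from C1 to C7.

C1 has 4 σ bonds: steric number 4 → sp3.
C2 carries 4 σ bonds, giving a steric number of 4, so it is sp3.
C3 is sp3: 4 σ bonds, 4 electron-density regions.
C4 carries 3 σ bonds, plus one π bond, giving a steric number of 3, so it is sp2.
C5 (3 σ bonds, plus one π bond) has steric number 3: sp2.
C6: 3 σ bonds, plus one π bond — 3 electron domains, sp2.
C7 has 3 σ bonds, plus one π bond: steric number 3 → sp2.

C1 sp3, C2 sp3, C3 sp3, C4 sp2, C5 sp2, C6 sp2, C7 sp2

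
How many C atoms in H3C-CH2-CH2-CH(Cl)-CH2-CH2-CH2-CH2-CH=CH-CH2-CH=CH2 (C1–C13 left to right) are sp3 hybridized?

C1: sp3 ✓
C2: sp3 ✓
C3: sp3 ✓
C4: sp3 ✓
C5: sp3 ✓
C6: sp3 ✓
C7: sp3 ✓
C8: sp3 ✓
C9: sp2
C10: sp2
C11: sp3 ✓
C12: sp2
C13: sp2
C1, C2, C3, C4, C5, C6, C7, C8, C11 → 9 sp3 carbons.

9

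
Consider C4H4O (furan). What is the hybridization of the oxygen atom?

sp²

One O lone pair is in the aromatic π system (p orbital), the other is in an sp2 hybrid in the ring plane; O has two σ bonds + one in-plane lone pair → sp2.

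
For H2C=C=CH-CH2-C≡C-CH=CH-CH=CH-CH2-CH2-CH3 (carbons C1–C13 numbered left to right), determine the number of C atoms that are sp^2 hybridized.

C1: sp2 ✓
C2: sp
C3: sp2 ✓
C4: sp3
C5: sp
C6: sp
C7: sp2 ✓
C8: sp2 ✓
C9: sp2 ✓
C10: sp2 ✓
C11: sp3
C12: sp3
C13: sp3
C1, C3, C7, C8, C9, C10 → 6 sp2 carbons.

6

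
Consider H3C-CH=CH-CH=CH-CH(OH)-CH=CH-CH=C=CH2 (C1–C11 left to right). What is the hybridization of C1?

C1 is sp3: 4 σ bonds, 4 electron-density regions.

sp3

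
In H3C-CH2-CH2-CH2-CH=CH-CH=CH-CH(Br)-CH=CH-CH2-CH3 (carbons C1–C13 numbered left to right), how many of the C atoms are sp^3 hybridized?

7

C1: sp3 ✓
C2: sp3 ✓
C3: sp3 ✓
C4: sp3 ✓
C5: sp2
C6: sp2
C7: sp2
C8: sp2
C9: sp3 ✓
C10: sp2
C11: sp2
C12: sp3 ✓
C13: sp3 ✓
C1, C2, C3, C4, C9, C12, C13 → 7 sp3 carbons.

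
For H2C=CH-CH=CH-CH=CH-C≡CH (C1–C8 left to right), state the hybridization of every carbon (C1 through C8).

C1 has 3 σ bonds, plus one π bond: steric number 3 → sp2.
C2: 3 σ bonds, plus one π bond; 3 regions of electron density → sp2.
C3 carries 3 σ bonds, plus one π bond, giving a steric number of 3, so it is sp2.
C4: 3 σ bonds, plus one π bond — 3 electron domains, sp2.
C5: 3 σ bonds, plus one π bond — 3 electron domains, sp2.
C6 (3 σ bonds, plus one π bond) has steric number 3: sp2.
C7: 2 σ bonds, plus two π bonds — 2 electron domains, sp.
C8 carries 2 σ bonds, plus two π bonds, giving a steric number of 2, so it is sp.

C1 sp2, C2 sp2, C3 sp2, C4 sp2, C5 sp2, C6 sp2, C7 sp, C8 sp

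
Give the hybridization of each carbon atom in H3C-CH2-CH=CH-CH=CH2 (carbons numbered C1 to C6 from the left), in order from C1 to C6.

C1 is sp3: 4 σ bonds, 4 electron-density regions.
C2 has 4 σ bonds: steric number 4 → sp3.
C3 carries 3 σ bonds, plus one π bond, giving a steric number of 3, so it is sp2.
C4 carries 3 σ bonds, plus one π bond, giving a steric number of 3, so it is sp2.
C5 is sp2: 3 σ bonds, plus one π bond, 3 electron-density regions.
C6: 3 σ bonds, plus one π bond — 3 electron domains, sp2.

C1 sp3, C2 sp3, C3 sp2, C4 sp2, C5 sp2, C6 sp2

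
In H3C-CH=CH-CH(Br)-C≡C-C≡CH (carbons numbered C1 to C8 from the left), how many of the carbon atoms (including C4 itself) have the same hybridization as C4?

C4 is sp3 (only σ bonds).
C1: sp3 ✓
C2: sp2
C3: sp2
C4: sp3 ✓
C5: sp
C6: sp
C7: sp
C8: sp
2 carbons are sp3.

2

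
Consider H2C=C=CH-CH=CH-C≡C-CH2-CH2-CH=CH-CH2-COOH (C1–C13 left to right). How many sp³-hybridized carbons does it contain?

C1: sp2
C2: sp
C3: sp2
C4: sp2
C5: sp2
C6: sp
C7: sp
C8: sp3 ✓
C9: sp3 ✓
C10: sp2
C11: sp2
C12: sp3 ✓
C13: sp2
C8, C9, C12 → 3 sp3 carbons.

3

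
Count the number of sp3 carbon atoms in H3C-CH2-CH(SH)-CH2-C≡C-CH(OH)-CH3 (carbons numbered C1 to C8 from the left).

6

C1: sp3 ✓
C2: sp3 ✓
C3: sp3 ✓
C4: sp3 ✓
C5: sp
C6: sp
C7: sp3 ✓
C8: sp3 ✓
C1, C2, C3, C4, C7, C8 → 6 sp3 carbons.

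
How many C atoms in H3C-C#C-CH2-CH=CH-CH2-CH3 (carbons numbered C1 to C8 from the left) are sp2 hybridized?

2

C1: sp3
C2: sp
C3: sp
C4: sp3
C5: sp2 ✓
C6: sp2 ✓
C7: sp3
C8: sp3
C5, C6 → 2 sp2 carbons.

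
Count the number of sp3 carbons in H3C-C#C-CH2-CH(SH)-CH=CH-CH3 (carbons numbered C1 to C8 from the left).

C1: sp3 ✓
C2: sp
C3: sp
C4: sp3 ✓
C5: sp3 ✓
C6: sp2
C7: sp2
C8: sp3 ✓
C1, C4, C5, C8 → 4 sp3 carbons.

4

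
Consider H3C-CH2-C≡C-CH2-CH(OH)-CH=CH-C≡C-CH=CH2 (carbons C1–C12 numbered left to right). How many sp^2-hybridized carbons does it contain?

4

C1: sp3
C2: sp3
C3: sp
C4: sp
C5: sp3
C6: sp3
C7: sp2 ✓
C8: sp2 ✓
C9: sp
C10: sp
C11: sp2 ✓
C12: sp2 ✓
C7, C8, C11, C12 → 4 sp2 carbons.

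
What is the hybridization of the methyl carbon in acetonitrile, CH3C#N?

The methyl carbon is sp3: 4 σ bonds, 4 electron-density regions.

sp³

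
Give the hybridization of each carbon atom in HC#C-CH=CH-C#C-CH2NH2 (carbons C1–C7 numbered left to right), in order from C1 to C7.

C1 carries 2 σ bonds, plus two π bonds, giving a steric number of 2, so it is sp.
C2 (2 σ bonds, plus two π bonds) has steric number 2: sp.
C3 — 3 σ bonds, plus one π bond. Steric number 3, so sp2.
C4 has 3 σ bonds, plus one π bond: steric number 3 → sp2.
C5 has 2 σ bonds, plus two π bonds: steric number 2 → sp.
C6: 2 σ bonds, plus two π bonds; 2 regions of electron density → sp.
C7 is sp3: 4 σ bonds, 4 electron-density regions.

C1 sp, C2 sp, C3 sp2, C4 sp2, C5 sp, C6 sp, C7 sp3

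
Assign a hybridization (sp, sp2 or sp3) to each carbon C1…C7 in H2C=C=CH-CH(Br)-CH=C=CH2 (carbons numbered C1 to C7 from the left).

C1 has 3 σ bonds, plus one π bond: steric number 3 → sp2.
C2: 2 σ bonds, plus two π bonds — 2 electron domains, sp.
C3 has 3 σ bonds, plus one π bond: steric number 3 → sp2.
C4 has 4 σ bonds: steric number 4 → sp3.
C5 — 3 σ bonds, plus one π bond. Steric number 3, so sp2.
C6 is sp: 2 σ bonds, plus two π bonds, 2 electron-density regions.
C7 carries 3 σ bonds, plus one π bond, giving a steric number of 3, so it is sp2.

C1 sp2, C2 sp, C3 sp2, C4 sp3, C5 sp2, C6 sp, C7 sp2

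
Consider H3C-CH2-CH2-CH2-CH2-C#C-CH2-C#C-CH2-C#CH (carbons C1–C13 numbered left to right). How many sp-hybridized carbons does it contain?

6

C1: sp3
C2: sp3
C3: sp3
C4: sp3
C5: sp3
C6: sp ✓
C7: sp ✓
C8: sp3
C9: sp ✓
C10: sp ✓
C11: sp3
C12: sp ✓
C13: sp ✓
C6, C7, C9, C10, C12, C13 → 6 sp carbons.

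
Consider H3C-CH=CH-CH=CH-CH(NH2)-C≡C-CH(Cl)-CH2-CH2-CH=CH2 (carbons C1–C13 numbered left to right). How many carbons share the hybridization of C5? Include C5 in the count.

C5 is sp2 (one π bond).
C1: sp3
C2: sp2 ✓
C3: sp2 ✓
C4: sp2 ✓
C5: sp2 ✓
C6: sp3
C7: sp
C8: sp
C9: sp3
C10: sp3
C11: sp3
C12: sp2 ✓
C13: sp2 ✓
6 carbons are sp2.

6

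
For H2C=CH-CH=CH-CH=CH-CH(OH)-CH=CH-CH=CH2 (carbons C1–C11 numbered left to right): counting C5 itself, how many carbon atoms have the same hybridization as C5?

C5 is sp2 (one π bond).
C1: sp2 ✓
C2: sp2 ✓
C3: sp2 ✓
C4: sp2 ✓
C5: sp2 ✓
C6: sp2 ✓
C7: sp3
C8: sp2 ✓
C9: sp2 ✓
C10: sp2 ✓
C11: sp2 ✓
10 carbons are sp2.

10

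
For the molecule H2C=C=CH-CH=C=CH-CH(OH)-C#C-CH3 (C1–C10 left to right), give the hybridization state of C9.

sp

C9 is sp: 2 σ bonds, plus two π bonds, 2 electron-density regions.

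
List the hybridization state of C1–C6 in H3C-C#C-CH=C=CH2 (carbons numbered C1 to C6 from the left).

C1 sp3, C2 sp, C3 sp, C4 sp2, C5 sp, C6 sp2

C1 — 4 σ bonds. Steric number 4, so sp3.
C2 is sp: 2 σ bonds, plus two π bonds, 2 electron-density regions.
C3 — 2 σ bonds, plus two π bonds. Steric number 2, so sp.
C4 has 3 σ bonds, plus one π bond: steric number 3 → sp2.
C5: 2 σ bonds, plus two π bonds; 2 regions of electron density → sp.
C6: 3 σ bonds, plus one π bond — 3 electron domains, sp2.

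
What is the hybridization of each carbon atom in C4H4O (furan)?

Each carbon atom — 3 σ bonds, plus one π bond. Steric number 3, so sp2.

sp²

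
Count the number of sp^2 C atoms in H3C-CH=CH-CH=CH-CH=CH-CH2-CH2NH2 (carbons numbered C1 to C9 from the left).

6

C1: sp3
C2: sp2 ✓
C3: sp2 ✓
C4: sp2 ✓
C5: sp2 ✓
C6: sp2 ✓
C7: sp2 ✓
C8: sp3
C9: sp3
C2, C3, C4, C5, C6, C7 → 6 sp2 carbons.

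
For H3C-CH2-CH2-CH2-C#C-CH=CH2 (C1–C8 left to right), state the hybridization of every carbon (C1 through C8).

C1 carries 4 σ bonds, giving a steric number of 4, so it is sp3.
C2 — 4 σ bonds. Steric number 4, so sp3.
C3 carries 4 σ bonds, giving a steric number of 4, so it is sp3.
C4: 4 σ bonds; 4 regions of electron density → sp3.
C5 has 2 σ bonds, plus two π bonds: steric number 2 → sp.
C6 — 2 σ bonds, plus two π bonds. Steric number 2, so sp.
C7: 3 σ bonds, plus one π bond; 3 regions of electron density → sp2.
C8 has 3 σ bonds, plus one π bond: steric number 3 → sp2.

C1 sp3, C2 sp3, C3 sp3, C4 sp3, C5 sp, C6 sp, C7 sp2, C8 sp2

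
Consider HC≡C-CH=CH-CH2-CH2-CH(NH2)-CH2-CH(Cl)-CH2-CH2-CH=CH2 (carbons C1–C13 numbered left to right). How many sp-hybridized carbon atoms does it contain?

C1: sp ✓
C2: sp ✓
C3: sp2
C4: sp2
C5: sp3
C6: sp3
C7: sp3
C8: sp3
C9: sp3
C10: sp3
C11: sp3
C12: sp2
C13: sp2
C1, C2 → 2 sp carbons.

2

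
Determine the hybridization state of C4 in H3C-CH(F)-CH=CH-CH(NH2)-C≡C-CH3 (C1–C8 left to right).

C4: 3 σ bonds, plus one π bond — 3 electron domains, sp2.

sp^2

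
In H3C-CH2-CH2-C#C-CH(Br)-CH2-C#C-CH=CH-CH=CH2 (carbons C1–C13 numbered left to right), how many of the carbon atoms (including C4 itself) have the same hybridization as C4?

C4 is sp (two π bonds).
C1: sp3
C2: sp3
C3: sp3
C4: sp ✓
C5: sp ✓
C6: sp3
C7: sp3
C8: sp ✓
C9: sp ✓
C10: sp2
C11: sp2
C12: sp2
C13: sp2
4 carbons are sp.

4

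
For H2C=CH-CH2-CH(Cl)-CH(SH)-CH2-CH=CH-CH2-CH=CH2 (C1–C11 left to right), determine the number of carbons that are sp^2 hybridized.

6

C1: sp2 ✓
C2: sp2 ✓
C3: sp3
C4: sp3
C5: sp3
C6: sp3
C7: sp2 ✓
C8: sp2 ✓
C9: sp3
C10: sp2 ✓
C11: sp2 ✓
C1, C2, C7, C8, C10, C11 → 6 sp2 carbons.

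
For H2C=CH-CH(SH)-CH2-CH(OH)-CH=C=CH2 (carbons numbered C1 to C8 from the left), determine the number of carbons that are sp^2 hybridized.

C1: sp2 ✓
C2: sp2 ✓
C3: sp3
C4: sp3
C5: sp3
C6: sp2 ✓
C7: sp
C8: sp2 ✓
C1, C2, C6, C8 → 4 sp2 carbons.

4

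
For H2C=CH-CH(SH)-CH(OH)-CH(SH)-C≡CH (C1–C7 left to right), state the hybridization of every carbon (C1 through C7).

C1: 3 σ bonds, plus one π bond; 3 regions of electron density → sp2.
C2: 3 σ bonds, plus one π bond; 3 regions of electron density → sp2.
C3 is sp3: 4 σ bonds, 4 electron-density regions.
C4: 4 σ bonds — 4 electron domains, sp3.
C5: 4 σ bonds — 4 electron domains, sp3.
C6 — 2 σ bonds, plus two π bonds. Steric number 2, so sp.
C7 has 2 σ bonds, plus two π bonds: steric number 2 → sp.

C1 sp2, C2 sp2, C3 sp3, C4 sp3, C5 sp3, C6 sp, C7 sp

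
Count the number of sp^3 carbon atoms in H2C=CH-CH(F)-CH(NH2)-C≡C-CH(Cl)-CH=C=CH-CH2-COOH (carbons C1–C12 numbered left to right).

4

C1: sp2
C2: sp2
C3: sp3 ✓
C4: sp3 ✓
C5: sp
C6: sp
C7: sp3 ✓
C8: sp2
C9: sp
C10: sp2
C11: sp3 ✓
C12: sp2
C3, C4, C7, C11 → 4 sp3 carbons.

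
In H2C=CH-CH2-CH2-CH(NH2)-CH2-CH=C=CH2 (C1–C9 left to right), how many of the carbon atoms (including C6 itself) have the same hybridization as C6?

4

C6 is sp3 (only σ bonds).
C1: sp2
C2: sp2
C3: sp3 ✓
C4: sp3 ✓
C5: sp3 ✓
C6: sp3 ✓
C7: sp2
C8: sp
C9: sp2
4 carbons are sp3.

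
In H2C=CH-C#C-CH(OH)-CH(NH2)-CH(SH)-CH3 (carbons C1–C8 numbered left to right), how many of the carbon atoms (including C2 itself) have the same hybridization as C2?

2

C2 is sp2 (one π bond).
C1: sp2 ✓
C2: sp2 ✓
C3: sp
C4: sp
C5: sp3
C6: sp3
C7: sp3
C8: sp3
2 carbons are sp2.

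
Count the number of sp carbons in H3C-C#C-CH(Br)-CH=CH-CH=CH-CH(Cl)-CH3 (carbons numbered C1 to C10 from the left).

C1: sp3
C2: sp ✓
C3: sp ✓
C4: sp3
C5: sp2
C6: sp2
C7: sp2
C8: sp2
C9: sp3
C10: sp3
C2, C3 → 2 sp carbons.

2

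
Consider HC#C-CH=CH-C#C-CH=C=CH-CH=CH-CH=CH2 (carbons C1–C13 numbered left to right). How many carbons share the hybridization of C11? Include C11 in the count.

8

C11 is sp2 (one π bond).
C1: sp
C2: sp
C3: sp2 ✓
C4: sp2 ✓
C5: sp
C6: sp
C7: sp2 ✓
C8: sp
C9: sp2 ✓
C10: sp2 ✓
C11: sp2 ✓
C12: sp2 ✓
C13: sp2 ✓
8 carbons are sp2.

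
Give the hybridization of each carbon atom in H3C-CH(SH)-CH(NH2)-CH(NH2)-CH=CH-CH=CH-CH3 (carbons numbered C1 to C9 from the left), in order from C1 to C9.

C1 sp3, C2 sp3, C3 sp3, C4 sp3, C5 sp2, C6 sp2, C7 sp2, C8 sp2, C9 sp3

C1 — 4 σ bonds. Steric number 4, so sp3.
C2: 4 σ bonds; 4 regions of electron density → sp3.
C3: 4 σ bonds — 4 electron domains, sp3.
C4 (4 σ bonds) has steric number 4: sp3.
C5 is sp2: 3 σ bonds, plus one π bond, 3 electron-density regions.
C6: 3 σ bonds, plus one π bond; 3 regions of electron density → sp2.
C7 is sp2: 3 σ bonds, plus one π bond, 3 electron-density regions.
C8 (3 σ bonds, plus one π bond) has steric number 3: sp2.
C9 has 4 σ bonds: steric number 4 → sp3.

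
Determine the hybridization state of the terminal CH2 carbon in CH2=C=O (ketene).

The terminal CH2 carbon is sp2: 3 σ bonds, plus one π bond, 3 electron-density regions.

sp^2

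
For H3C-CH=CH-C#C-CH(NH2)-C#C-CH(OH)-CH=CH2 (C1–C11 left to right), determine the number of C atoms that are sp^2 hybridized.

C1: sp3
C2: sp2 ✓
C3: sp2 ✓
C4: sp
C5: sp
C6: sp3
C7: sp
C8: sp
C9: sp3
C10: sp2 ✓
C11: sp2 ✓
C2, C3, C10, C11 → 4 sp2 carbons.

4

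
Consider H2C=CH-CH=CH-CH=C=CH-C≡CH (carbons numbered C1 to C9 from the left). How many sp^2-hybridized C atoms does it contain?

6

C1: sp2 ✓
C2: sp2 ✓
C3: sp2 ✓
C4: sp2 ✓
C5: sp2 ✓
C6: sp
C7: sp2 ✓
C8: sp
C9: sp
C1, C2, C3, C4, C5, C7 → 6 sp2 carbons.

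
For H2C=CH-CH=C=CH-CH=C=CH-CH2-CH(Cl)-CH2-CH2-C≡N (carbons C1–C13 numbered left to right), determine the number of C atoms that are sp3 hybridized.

C1: sp2
C2: sp2
C3: sp2
C4: sp
C5: sp2
C6: sp2
C7: sp
C8: sp2
C9: sp3 ✓
C10: sp3 ✓
C11: sp3 ✓
C12: sp3 ✓
C13: sp
C9, C10, C11, C12 → 4 sp3 carbons.

4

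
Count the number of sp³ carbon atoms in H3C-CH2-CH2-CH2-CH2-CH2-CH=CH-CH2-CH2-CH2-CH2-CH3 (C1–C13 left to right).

11

C1: sp3 ✓
C2: sp3 ✓
C3: sp3 ✓
C4: sp3 ✓
C5: sp3 ✓
C6: sp3 ✓
C7: sp2
C8: sp2
C9: sp3 ✓
C10: sp3 ✓
C11: sp3 ✓
C12: sp3 ✓
C13: sp3 ✓
C1, C2, C3, C4, C5, C6, C9, C10, C11, C12, C13 → 11 sp3 carbons.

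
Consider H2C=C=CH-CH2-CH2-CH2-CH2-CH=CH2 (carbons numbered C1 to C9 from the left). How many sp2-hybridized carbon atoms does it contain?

C1: sp2 ✓
C2: sp
C3: sp2 ✓
C4: sp3
C5: sp3
C6: sp3
C7: sp3
C8: sp2 ✓
C9: sp2 ✓
C1, C3, C8, C9 → 4 sp2 carbons.

4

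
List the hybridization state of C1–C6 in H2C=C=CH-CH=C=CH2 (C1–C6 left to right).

C1 (3 σ bonds, plus one π bond) has steric number 3: sp2.
C2 has 2 σ bonds, plus two π bonds: steric number 2 → sp.
C3 carries 3 σ bonds, plus one π bond, giving a steric number of 3, so it is sp2.
C4: 3 σ bonds, plus one π bond; 3 regions of electron density → sp2.
C5 (2 σ bonds, plus two π bonds) has steric number 2: sp.
C6 carries 3 σ bonds, plus one π bond, giving a steric number of 3, so it is sp2.

C1 sp2, C2 sp, C3 sp2, C4 sp2, C5 sp, C6 sp2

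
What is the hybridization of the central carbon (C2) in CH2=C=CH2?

Two σ bonds and two π bonds (one to each neighbour) → sp.

sp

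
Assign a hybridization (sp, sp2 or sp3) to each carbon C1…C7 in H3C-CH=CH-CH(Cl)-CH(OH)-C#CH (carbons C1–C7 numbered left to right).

C1 — 4 σ bonds. Steric number 4, so sp3.
C2 is sp2: 3 σ bonds, plus one π bond, 3 electron-density regions.
C3 has 3 σ bonds, plus one π bond: steric number 3 → sp2.
C4: 4 σ bonds — 4 electron domains, sp3.
C5 (4 σ bonds) has steric number 4: sp3.
C6 is sp: 2 σ bonds, plus two π bonds, 2 electron-density regions.
C7 carries 2 σ bonds, plus two π bonds, giving a steric number of 2, so it is sp.

C1 sp3, C2 sp2, C3 sp2, C4 sp3, C5 sp3, C6 sp, C7 sp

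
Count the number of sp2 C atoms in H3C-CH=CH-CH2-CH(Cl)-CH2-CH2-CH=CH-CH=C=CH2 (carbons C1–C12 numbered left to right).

C1: sp3
C2: sp2 ✓
C3: sp2 ✓
C4: sp3
C5: sp3
C6: sp3
C7: sp3
C8: sp2 ✓
C9: sp2 ✓
C10: sp2 ✓
C11: sp
C12: sp2 ✓
C2, C3, C8, C9, C10, C12 → 6 sp2 carbons.

6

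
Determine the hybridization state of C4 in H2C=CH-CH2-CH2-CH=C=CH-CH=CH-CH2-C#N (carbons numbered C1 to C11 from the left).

sp³

C4 (4 σ bonds) has steric number 4: sp3.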